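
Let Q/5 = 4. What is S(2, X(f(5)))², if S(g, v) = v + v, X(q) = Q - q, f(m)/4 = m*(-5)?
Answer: 57600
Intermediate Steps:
Q = 20 (Q = 5*4 = 20)
f(m) = -20*m (f(m) = 4*(m*(-5)) = 4*(-5*m) = -20*m)
X(q) = 20 - q
S(g, v) = 2*v
S(2, X(f(5)))² = (2*(20 - (-20)*5))² = (2*(20 - 1*(-100)))² = (2*(20 + 100))² = (2*120)² = 240² = 57600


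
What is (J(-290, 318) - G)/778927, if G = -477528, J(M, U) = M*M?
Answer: 561628/778927 ≈ 0.72103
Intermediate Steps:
J(M, U) = M**2
(J(-290, 318) - G)/778927 = ((-290)**2 - 1*(-477528))/778927 = (84100 + 477528)*(1/778927) = 561628*(1/778927) = 561628/778927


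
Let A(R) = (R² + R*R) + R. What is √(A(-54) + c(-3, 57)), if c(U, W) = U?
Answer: 5*√231 ≈ 75.993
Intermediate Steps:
A(R) = R + 2*R² (A(R) = (R² + R²) + R = 2*R² + R = R + 2*R²)
√(A(-54) + c(-3, 57)) = √(-54*(1 + 2*(-54)) - 3) = √(-54*(1 - 108) - 3) = √(-54*(-107) - 3) = √(5778 - 3) = √5775 = 5*√231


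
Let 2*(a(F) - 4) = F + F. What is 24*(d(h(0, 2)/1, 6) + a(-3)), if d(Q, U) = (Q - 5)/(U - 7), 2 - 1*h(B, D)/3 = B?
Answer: 0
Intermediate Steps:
a(F) = 4 + F (a(F) = 4 + (F + F)/2 = 4 + (2*F)/2 = 4 + F)
h(B, D) = 6 - 3*B
d(Q, U) = (-5 + Q)/(-7 + U)
24*(d(h(0, 2)/1, 6) + a(-3)) = 24*((-5 + (6 - 3*0)/1)/(-7 + 6) + (4 - 3)) = 24*((-5 + (6 + 0)*1)/(-1) + 1) = 24*(-(-5 + 6*1) + 1) = 24*(-(-5 + 6) + 1) = 24*(-1*1 + 1) = 24*(-1 + 1) = 24*0 = 0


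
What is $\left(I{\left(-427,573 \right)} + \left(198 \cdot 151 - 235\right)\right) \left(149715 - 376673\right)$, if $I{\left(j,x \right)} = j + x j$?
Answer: $48894696730$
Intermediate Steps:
$I{\left(j,x \right)} = j + j x$
$\left(I{\left(-427,573 \right)} + \left(198 \cdot 151 - 235\right)\right) \left(149715 - 376673\right) = \left(- 427 \left(1 + 573\right) + \left(198 \cdot 151 - 235\right)\right) \left(149715 - 376673\right) = \left(\left(-427\right) 574 + \left(29898 - 235\right)\right) \left(-226958\right) = \left(-245098 + 29663\right) \left(-226958\right) = \left(-215435\right) \left(-226958\right) = 48894696730$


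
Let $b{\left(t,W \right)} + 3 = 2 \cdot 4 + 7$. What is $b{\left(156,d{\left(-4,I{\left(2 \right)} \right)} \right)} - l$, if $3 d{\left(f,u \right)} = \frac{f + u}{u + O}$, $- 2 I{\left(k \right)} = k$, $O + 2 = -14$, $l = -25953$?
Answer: $25965$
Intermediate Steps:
$O = -16$ ($O = -2 - 14 = -16$)
$I{\left(k \right)} = - \frac{k}{2}$
$d{\left(f,u \right)} = \frac{f + u}{3 \left(-16 + u\right)}$ ($d{\left(f,u \right)} = \frac{\left(f + u\right) \frac{1}{u - 16}}{3} = \frac{\left(f + u\right) \frac{1}{-16 + u}}{3} = \frac{\frac{1}{-16 + u} \left(f + u\right)}{3} = \frac{f + u}{3 \left(-16 + u\right)}$)
$b{\left(t,W \right)} = 12$ ($b{\left(t,W \right)} = -3 + \left(2 \cdot 4 + 7\right) = -3 + \left(8 + 7\right) = -3 + 15 = 12$)
$b{\left(156,d{\left(-4,I{\left(2 \right)} \right)} \right)} - l = 12 - -25953 = 12 + 25953 = 25965$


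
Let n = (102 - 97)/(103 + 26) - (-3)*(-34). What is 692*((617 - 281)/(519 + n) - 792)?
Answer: -14727376512/26899 ≈ -5.4751e+5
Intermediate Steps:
n = -13153/129 (n = 5/129 - 1*102 = 5*(1/129) - 102 = 5/129 - 102 = -13153/129 ≈ -101.96)
692*((617 - 281)/(519 + n) - 792) = 692*((617 - 281)/(519 - 13153/129) - 792) = 692*(336/(53798/129) - 792) = 692*(336*(129/53798) - 792) = 692*(21672/26899 - 792) = 692*(-21282336/26899) = -14727376512/26899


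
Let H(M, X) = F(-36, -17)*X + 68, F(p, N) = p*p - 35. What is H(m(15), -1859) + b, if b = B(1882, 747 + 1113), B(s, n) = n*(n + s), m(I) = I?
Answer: 4615989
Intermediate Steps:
F(p, N) = -35 + p² (F(p, N) = p² - 35 = -35 + p²)
b = 6960120 (b = (747 + 1113)*((747 + 1113) + 1882) = 1860*(1860 + 1882) = 1860*3742 = 6960120)
H(M, X) = 68 + 1261*X (H(M, X) = (-35 + (-36)²)*X + 68 = (-35 + 1296)*X + 68 = 1261*X + 68 = 68 + 1261*X)
H(m(15), -1859) + b = (68 + 1261*(-1859)) + 6960120 = (68 - 2344199) + 6960120 = -2344131 + 6960120 = 4615989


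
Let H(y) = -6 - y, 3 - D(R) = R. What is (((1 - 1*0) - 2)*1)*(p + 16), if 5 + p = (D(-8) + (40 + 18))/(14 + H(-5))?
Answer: -212/13 ≈ -16.308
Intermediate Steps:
D(R) = 3 - R
p = 4/13 (p = -5 + ((3 - 1*(-8)) + (40 + 18))/(14 + (-6 - 1*(-5))) = -5 + ((3 + 8) + 58)/(14 + (-6 + 5)) = -5 + (11 + 58)/(14 - 1) = -5 + 69/13 = 4/13 ≈ 0.30769)
(((1 - 1*0) - 2)*1)*(p + 16) = (((1 - 1*0) - 2)*1)*(4/13 + 16) = (((1 + 0) - 2)*1)*(212/13) = ((1 - 2)*1)*(212/13) = -1*1*(212/13) = -1*212/13 = -212/13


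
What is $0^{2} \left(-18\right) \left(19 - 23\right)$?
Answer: $0$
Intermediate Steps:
$0^{2} \left(-18\right) \left(19 - 23\right) = 0 \left(-18\right) \left(-4\right) = 0 \left(-4\right) = 0$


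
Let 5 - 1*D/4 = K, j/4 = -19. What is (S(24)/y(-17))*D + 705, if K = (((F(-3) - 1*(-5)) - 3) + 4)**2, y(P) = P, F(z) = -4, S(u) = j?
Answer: 12289/17 ≈ 722.88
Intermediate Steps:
j = -76 (j = 4*(-19) = -76)
S(u) = -76
K = 4 (K = (((-4 - 1*(-5)) - 3) + 4)**2 = (((-4 + 5) - 3) + 4)**2 = ((1 - 3) + 4)**2 = (-2 + 4)**2 = 2**2 = 4)
D = 4 (D = 20 - 4*4 = 20 - 16 = 4)
(S(24)/y(-17))*D + 705 = -76/(-17)*4 + 705 = -76*(-1/17)*4 + 705 = (76/17)*4 + 705 = 304/17 + 705 = 12289/17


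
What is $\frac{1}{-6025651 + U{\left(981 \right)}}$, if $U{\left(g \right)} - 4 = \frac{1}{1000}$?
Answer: $- \frac{1000}{6025646999} \approx -1.6596 \cdot 10^{-7}$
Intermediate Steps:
$U{\left(g \right)} = \frac{4001}{1000}$ ($U{\left(g \right)} = 4 + \frac{1}{1000} = \frac{4001}{1000}$)
$\frac{1}{-6025651 + U{\left(981 \right)}} = \frac{1}{-6025651 + \frac{4001}{1000}} = \frac{1}{- \frac{6025646999}{1000}} = - \frac{1000}{6025646999}$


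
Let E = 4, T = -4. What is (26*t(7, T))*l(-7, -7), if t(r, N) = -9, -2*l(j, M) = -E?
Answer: -468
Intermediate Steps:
l(j, M) = 2 (l(j, M) = -(-1)*4/2 = -½*(-4) = 2)
(26*t(7, T))*l(-7, -7) = (26*(-9))*2 = -234*2 = -468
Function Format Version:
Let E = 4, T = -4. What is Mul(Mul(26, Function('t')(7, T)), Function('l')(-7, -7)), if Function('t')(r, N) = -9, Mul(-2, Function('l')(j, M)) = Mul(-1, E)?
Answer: -468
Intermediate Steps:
Function('l')(j, M) = 2 (Function('l')(j, M) = Mul(Rational(-1, 2), Mul(-1, 4)) = Mul(Rational(-1, 2), -4) = 2)
Mul(Mul(26, Function('t')(7, T)), Function('l')(-7, -7)) = Mul(Mul(26, -9), 2) = Mul(-234, 2) = -468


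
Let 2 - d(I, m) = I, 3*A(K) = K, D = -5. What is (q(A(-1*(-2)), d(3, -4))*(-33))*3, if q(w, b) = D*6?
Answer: 2970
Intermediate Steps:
A(K) = K/3
d(I, m) = 2 - I
q(w, b) = -30 (q(w, b) = -5*6 = -30)
(q(A(-1*(-2)), d(3, -4))*(-33))*3 = -30*(-33)*3 = 990*3 = 2970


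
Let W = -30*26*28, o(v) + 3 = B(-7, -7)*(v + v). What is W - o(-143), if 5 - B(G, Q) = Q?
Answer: -18405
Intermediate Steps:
B(G, Q) = 5 - Q
o(v) = -3 + 24*v (o(v) = -3 + (5 - 1*(-7))*(v + v) = -3 + (5 + 7)*(2*v) = -3 + 12*(2*v) = -3 + 24*v)
W = -21840 (W = -780*28 = -21840)
W - o(-143) = -21840 - (-3 + 24*(-143)) = -21840 - (-3 - 3432) = -21840 - 1*(-3435) = -21840 + 3435 = -18405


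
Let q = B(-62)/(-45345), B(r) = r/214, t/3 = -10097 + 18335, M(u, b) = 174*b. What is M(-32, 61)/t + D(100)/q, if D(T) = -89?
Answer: -1778668316926/127689 ≈ -1.3930e+7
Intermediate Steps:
t = 24714 (t = 3*(-10097 + 18335) = 3*8238 = 24714)
B(r) = r/214 (B(r) = r*(1/214) = r/214)
q = 31/4851915 (q = ((1/214)*(-62))/(-45345) = -31/107*(-1/45345) = 31/4851915 ≈ 6.3892e-6)
M(-32, 61)/t + D(100)/q = (174*61)/24714 - 89/31/4851915 = 10614*(1/24714) - 89*4851915/31 = 1769/4119 - 431820435/31 = -1778668316926/127689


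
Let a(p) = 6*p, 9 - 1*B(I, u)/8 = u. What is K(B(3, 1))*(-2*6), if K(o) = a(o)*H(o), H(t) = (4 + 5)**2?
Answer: -373248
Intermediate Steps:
B(I, u) = 72 - 8*u
H(t) = 81 (H(t) = 9**2 = 81)
K(o) = 486*o (K(o) = (6*o)*81 = 486*o)
K(B(3, 1))*(-2*6) = (486*(72 - 8*1))*(-2*6) = (486*(72 - 8))*(-12) = (486*64)*(-12) = 31104*(-12) = -373248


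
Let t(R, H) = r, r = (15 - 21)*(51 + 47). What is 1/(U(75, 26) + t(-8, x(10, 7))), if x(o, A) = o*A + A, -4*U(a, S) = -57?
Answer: -4/2295 ≈ -0.0017429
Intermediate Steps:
U(a, S) = 57/4 (U(a, S) = -1/4*(-57) = 57/4)
x(o, A) = A + A*o (x(o, A) = A*o + A = A + A*o)
r = -588 (r = -6*98 = -588)
t(R, H) = -588
1/(U(75, 26) + t(-8, x(10, 7))) = 1/(57/4 - 588) = 1/(-2295/4) = -4/2295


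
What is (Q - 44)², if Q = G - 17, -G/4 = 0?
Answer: 3721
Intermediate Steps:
G = 0 (G = -4*0 = 0)
Q = -17 (Q = 0 - 17 = -17)
(Q - 44)² = (-17 - 44)² = (-61)² = 3721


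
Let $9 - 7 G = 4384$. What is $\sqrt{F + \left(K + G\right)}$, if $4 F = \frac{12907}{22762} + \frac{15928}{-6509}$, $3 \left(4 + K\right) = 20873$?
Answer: $\frac{\sqrt{5000712063148705896942}}{888947148} \approx 79.55$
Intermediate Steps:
$K = \frac{20861}{3}$ ($K = -4 + \frac{1}{3} \cdot 20873 = -4 + \frac{20873}{3} = \frac{20861}{3} \approx 6953.7$)
$G = -625$ ($G = \frac{9}{7} - \frac{4384}{7} = -625$)
$F = - \frac{278541473}{592631432}$ ($F = \frac{\frac{12907}{22762} + \frac{15928}{-6509}}{4} = \frac{12907 \cdot \frac{1}{22762} + 15928 \left(- \frac{1}{6509}\right)}{4} = \frac{\frac{12907}{22762} - \frac{15928}{6509}}{4} = \frac{1}{4} \left(- \frac{278541473}{148157858}\right) = - \frac{278541473}{592631432} \approx -0.47001$)
$\sqrt{F + \left(K + G\right)} = \sqrt{- \frac{278541473}{592631432} + \left(\frac{20861}{3} - 625\right)} = \sqrt{- \frac{278541473}{592631432} + \frac{18986}{3}} = \sqrt{\frac{11250864743533}{1777894296}} = \frac{\sqrt{5000712063148705896942}}{888947148}$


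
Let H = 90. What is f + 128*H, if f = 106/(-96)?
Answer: 552907/48 ≈ 11519.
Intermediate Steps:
f = -53/48 (f = 106*(-1/96) = -53/48 ≈ -1.1042)
f + 128*H = -53/48 + 128*90 = -53/48 + 11520 = 552907/48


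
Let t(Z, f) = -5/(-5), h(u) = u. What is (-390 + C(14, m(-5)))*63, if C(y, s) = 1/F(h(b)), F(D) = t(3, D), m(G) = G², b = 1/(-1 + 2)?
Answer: -24507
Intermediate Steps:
b = 1 (b = 1/1 = 1)
t(Z, f) = 1 (t(Z, f) = -5*(-⅕) = 1)
F(D) = 1
C(y, s) = 1 (C(y, s) = 1/1 = 1)
(-390 + C(14, m(-5)))*63 = (-390 + 1)*63 = -389*63 = -24507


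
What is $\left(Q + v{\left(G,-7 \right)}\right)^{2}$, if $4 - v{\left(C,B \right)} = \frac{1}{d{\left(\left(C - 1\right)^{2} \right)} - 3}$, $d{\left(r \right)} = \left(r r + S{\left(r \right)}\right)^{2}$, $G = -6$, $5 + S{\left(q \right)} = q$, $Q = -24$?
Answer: $\frac{14294699052114481}{35736747032484} \approx 400.0$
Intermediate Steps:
$S{\left(q \right)} = -5 + q$
$d{\left(r \right)} = \left(-5 + r + r^{2}\right)^{2}$ ($d{\left(r \right)} = \left(r r + \left(-5 + r\right)\right)^{2} = \left(r^{2} + \left(-5 + r\right)\right)^{2} = \left(-5 + r + r^{2}\right)^{2}$)
$v{\left(C,B \right)} = 4 - \frac{1}{-3 + \left(-5 + \left(-1 + C\right)^{2} + \left(-1 + C\right)^{4}\right)^{2}}$ ($v{\left(C,B \right)} = 4 - \frac{1}{\left(-5 + \left(C - 1\right)^{2} + \left(\left(C - 1\right)^{2}\right)^{2}\right)^{2} - 3} = 4 - \frac{1}{\left(-5 + \left(-1 + C\right)^{2} + \left(\left(-1 + C\right)^{2}\right)^{2}\right)^{2} - 3} = 4 - \frac{1}{\left(-5 + \left(-1 + C\right)^{2} + \left(-1 + C\right)^{4}\right)^{2} - 3} = 4 - \frac{1}{-3 + \left(-5 + \left(-1 + C\right)^{2} + \left(-1 + C\right)^{4}\right)^{2}}$)
$\left(Q + v{\left(G,-7 \right)}\right)^{2} = \left(-24 + \frac{-13 + 4 \left(-5 + \left(-1 - 6\right)^{2} + \left(-1 - 6\right)^{4}\right)^{2}}{-3 + \left(-5 + \left(-1 - 6\right)^{2} + \left(-1 - 6\right)^{4}\right)^{2}}\right)^{2} = \left(-24 + \frac{-13 + 4 \left(-5 + \left(-7\right)^{2} + \left(-7\right)^{4}\right)^{2}}{-3 + \left(-5 + \left(-7\right)^{2} + \left(-7\right)^{4}\right)^{2}}\right)^{2} = \left(-24 + \frac{-13 + 4 \left(-5 + 49 + 2401\right)^{2}}{-3 + \left(-5 + 49 + 2401\right)^{2}}\right)^{2} = \left(-24 + \frac{-13 + 4 \cdot 2445^{2}}{-3 + 2445^{2}}\right)^{2} = \left(-24 + \frac{-13 + 4 \cdot 5978025}{-3 + 5978025}\right)^{2} = \left(-24 + \frac{-13 + 23912100}{5978022}\right)^{2} = \left(-24 + \frac{1}{5978022} \cdot 23912087\right)^{2} = \left(-24 + \frac{23912087}{5978022}\right)^{2} = \left(- \frac{119560441}{5978022}\right)^{2} = \frac{14294699052114481}{35736747032484}$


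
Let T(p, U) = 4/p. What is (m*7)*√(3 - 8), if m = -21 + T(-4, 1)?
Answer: -154*I*√5 ≈ -344.35*I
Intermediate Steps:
m = -22 (m = -21 + 4/(-4) = -21 + 4*(-¼) = -21 - 1 = -22)
(m*7)*√(3 - 8) = (-22*7)*√(3 - 8) = -154*I*√5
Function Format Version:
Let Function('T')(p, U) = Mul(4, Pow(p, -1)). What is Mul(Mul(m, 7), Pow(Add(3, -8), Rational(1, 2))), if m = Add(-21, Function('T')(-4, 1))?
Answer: Mul(-154, I, Pow(5, Rational(1, 2))) ≈ Mul(-344.35, I)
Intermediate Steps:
m = -22 (m = Add(-21, Mul(4, Pow(-4, -1))) = Add(-21, Mul(4, Rational(-1, 4))) = Add(-21, -1) = -22)
Mul(Mul(m, 7), Pow(Add(3, -8), Rational(1, 2))) = Mul(Mul(-22, 7), Pow(Add(3, -8), Rational(1, 2))) = Mul(-154, Pow(-5, Rational(1, 2))) = Mul(-154, Mul(I, Pow(5, Rational(1, 2)))) = Mul(-154, I, Pow(5, Rational(1, 2)))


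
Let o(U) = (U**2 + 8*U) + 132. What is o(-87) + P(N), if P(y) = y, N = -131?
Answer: 6874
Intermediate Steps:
o(U) = 132 + U**2 + 8*U
o(-87) + P(N) = (132 + (-87)**2 + 8*(-87)) - 131 = (132 + 7569 - 696) - 131 = 7005 - 131 = 6874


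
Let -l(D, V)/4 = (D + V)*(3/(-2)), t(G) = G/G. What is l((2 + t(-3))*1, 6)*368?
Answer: 19872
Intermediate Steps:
t(G) = 1
l(D, V) = 6*D + 6*V (l(D, V) = -4*(D + V)*3/(-2) = -4*(D + V)*3*(-½) = -4*(D + V)*(-3)/2 = -4*(-3*D/2 - 3*V/2) = 6*D + 6*V)
l((2 + t(-3))*1, 6)*368 = (6*((2 + 1)*1) + 6*6)*368 = (6*(3*1) + 36)*368 = (6*3 + 36)*368 = (18 + 36)*368 = 54*368 = 19872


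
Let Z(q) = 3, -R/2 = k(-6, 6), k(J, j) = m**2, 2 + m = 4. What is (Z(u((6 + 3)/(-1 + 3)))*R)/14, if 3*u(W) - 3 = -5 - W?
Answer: -12/7 ≈ -1.7143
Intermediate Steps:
m = 2 (m = -2 + 4 = 2)
u(W) = -2/3 - W/3 (u(W) = 1 + (-5 - W)/3 = 1 + (-5/3 - W/3) = -2/3 - W/3)
k(J, j) = 4 (k(J, j) = 2**2 = 4)
R = -8 (R = -2*4 = -8)
(Z(u((6 + 3)/(-1 + 3)))*R)/14 = (3*(-8))/14 = -24*1/14 = -12/7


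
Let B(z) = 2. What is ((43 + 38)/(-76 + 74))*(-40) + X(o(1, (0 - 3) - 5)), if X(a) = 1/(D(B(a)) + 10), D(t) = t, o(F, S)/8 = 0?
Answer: 19441/12 ≈ 1620.1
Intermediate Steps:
o(F, S) = 0 (o(F, S) = 8*0 = 0)
X(a) = 1/12 (X(a) = 1/(2 + 10) = 1/12)
((43 + 38)/(-76 + 74))*(-40) + X(o(1, (0 - 3) - 5)) = ((43 + 38)/(-76 + 74))*(-40) + 1/12 = (81/(-2))*(-40) + 1/12 = (81*(-½))*(-40) + 1/12 = -81/2*(-40) + 1/12 = 1620 + 1/12 = 19441/12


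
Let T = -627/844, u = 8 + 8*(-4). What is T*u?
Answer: 3762/211 ≈ 17.829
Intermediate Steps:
u = -24 (u = 8 - 32 = -24)
T = -627/844 (T = -627*1/844 = -627/844 ≈ -0.74289)
T*u = -627/844*(-24) = 3762/211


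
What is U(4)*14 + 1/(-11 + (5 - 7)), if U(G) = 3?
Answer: 545/13 ≈ 41.923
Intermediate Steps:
U(4)*14 + 1/(-11 + (5 - 7)) = 3*14 + 1/(-11 + (5 - 7)) = 42 + 1/(-11 - 2) = 42 + 1/(-13) = 42 - 1/13 = 545/13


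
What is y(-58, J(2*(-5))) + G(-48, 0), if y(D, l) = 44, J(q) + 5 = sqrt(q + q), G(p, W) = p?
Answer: -4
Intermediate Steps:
J(q) = -5 + sqrt(2)*sqrt(q) (J(q) = -5 + sqrt(q + q) = -5 + sqrt(2*q) = -5 + sqrt(2)*sqrt(q))
y(-58, J(2*(-5))) + G(-48, 0) = 44 - 48 = -4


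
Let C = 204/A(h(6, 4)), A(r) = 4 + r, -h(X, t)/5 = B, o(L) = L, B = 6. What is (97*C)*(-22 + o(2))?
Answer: 197880/13 ≈ 15222.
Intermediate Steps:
h(X, t) = -30 (h(X, t) = -5*6 = -30)
C = -102/13 (C = 204/(4 - 30) = 204/(-26) = 204*(-1/26) = -102/13 ≈ -7.8462)
(97*C)*(-22 + o(2)) = (97*(-102/13))*(-22 + 2) = -9894/13*(-20) = 197880/13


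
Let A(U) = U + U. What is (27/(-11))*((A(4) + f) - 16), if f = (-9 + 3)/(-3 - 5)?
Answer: 783/44 ≈ 17.795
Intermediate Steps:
f = ¾ (f = -6/(-8) = -6*(-⅛) = ¾ ≈ 0.75000)
A(U) = 2*U
(27/(-11))*((A(4) + f) - 16) = (27/(-11))*((2*4 + ¾) - 16) = (-1/11*27)*((8 + ¾) - 16) = -27*(35/4 - 16)/11 = -27/11*(-29/4) = 783/44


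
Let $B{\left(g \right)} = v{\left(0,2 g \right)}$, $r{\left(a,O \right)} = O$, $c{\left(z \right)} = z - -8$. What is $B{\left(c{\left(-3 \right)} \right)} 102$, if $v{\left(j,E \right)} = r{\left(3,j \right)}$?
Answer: $0$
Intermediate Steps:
$c{\left(z \right)} = 8 + z$ ($c{\left(z \right)} = z + 8 = 8 + z$)
$v{\left(j,E \right)} = j$
$B{\left(g \right)} = 0$
$B{\left(c{\left(-3 \right)} \right)} 102 = 0 \cdot 102 = 0$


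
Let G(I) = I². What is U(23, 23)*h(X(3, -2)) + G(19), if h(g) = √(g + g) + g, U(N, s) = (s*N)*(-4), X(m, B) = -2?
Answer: 4593 - 4232*I ≈ 4593.0 - 4232.0*I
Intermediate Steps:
U(N, s) = -4*N*s (U(N, s) = (N*s)*(-4) = -4*N*s)
h(g) = g + √2*√g (h(g) = √(2*g) + g = √2*√g + g = g + √2*√g)
U(23, 23)*h(X(3, -2)) + G(19) = (-4*23*23)*(-2 + √2*√(-2)) + 19² = -2116*(-2 + √2*(I*√2)) + 361 = -2116*(-2 + 2*I) + 361 = (4232 - 4232*I) + 361 = 4593 - 4232*I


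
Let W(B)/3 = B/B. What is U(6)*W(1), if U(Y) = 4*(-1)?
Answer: -12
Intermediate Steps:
U(Y) = -4
W(B) = 3 (W(B) = 3*(B/B) = 3*1 = 3)
U(6)*W(1) = -4*3 = -12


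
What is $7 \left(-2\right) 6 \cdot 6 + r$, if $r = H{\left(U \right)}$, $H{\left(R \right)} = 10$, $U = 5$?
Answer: $-494$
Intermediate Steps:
$r = 10$
$7 \left(-2\right) 6 \cdot 6 + r = 7 \left(-2\right) 6 \cdot 6 + 10 = 7 \left(\left(-12\right) 6\right) + 10 = 7 \left(-72\right) + 10 = -504 + 10 = -494$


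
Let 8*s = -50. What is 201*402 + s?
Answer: 323183/4 ≈ 80796.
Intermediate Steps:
s = -25/4 (s = (⅛)*(-50) = -25/4 ≈ -6.2500)
201*402 + s = 201*402 - 25/4 = 80802 - 25/4 = 323183/4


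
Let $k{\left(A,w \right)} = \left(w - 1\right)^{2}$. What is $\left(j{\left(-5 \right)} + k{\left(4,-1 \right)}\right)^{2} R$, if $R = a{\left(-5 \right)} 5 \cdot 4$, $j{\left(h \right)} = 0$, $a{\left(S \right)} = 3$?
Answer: $960$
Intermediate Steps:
$k{\left(A,w \right)} = \left(-1 + w\right)^{2}$
$R = 60$ ($R = 3 \cdot 5 \cdot 4 = 15 \cdot 4 = 60$)
$\left(j{\left(-5 \right)} + k{\left(4,-1 \right)}\right)^{2} R = \left(0 + \left(-1 - 1\right)^{2}\right)^{2} \cdot 60 = \left(0 + \left(-2\right)^{2}\right)^{2} \cdot 60 = \left(0 + 4\right)^{2} \cdot 60 = 4^{2} \cdot 60 = 16 \cdot 60 = 960$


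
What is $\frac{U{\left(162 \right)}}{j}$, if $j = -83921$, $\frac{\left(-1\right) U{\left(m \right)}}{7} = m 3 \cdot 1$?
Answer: $\frac{3402}{83921} \approx 0.040538$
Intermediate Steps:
$U{\left(m \right)} = - 21 m$ ($U{\left(m \right)} = - 7 m 3 \cdot 1 = - 7 \cdot 3 m 1 = - 7 \cdot 3 m = - 21 m$)
$\frac{U{\left(162 \right)}}{j} = \frac{\left(-21\right) 162}{-83921} = \left(-3402\right) \left(- \frac{1}{83921}\right) = \frac{3402}{83921}$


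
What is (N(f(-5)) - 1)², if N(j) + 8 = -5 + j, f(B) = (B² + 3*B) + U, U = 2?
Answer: 4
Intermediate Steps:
f(B) = 2 + B² + 3*B (f(B) = (B² + 3*B) + 2 = 2 + B² + 3*B)
N(j) = -13 + j (N(j) = -8 + (-5 + j) = -13 + j)
(N(f(-5)) - 1)² = ((-13 + (2 + (-5)² + 3*(-5))) - 1)² = ((-13 + (2 + 25 - 15)) - 1)² = ((-13 + 12) - 1)² = (-1 - 1)² = (-2)² = 4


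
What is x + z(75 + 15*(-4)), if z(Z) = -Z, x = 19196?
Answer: 19181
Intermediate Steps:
x + z(75 + 15*(-4)) = 19196 - (75 + 15*(-4)) = 19196 - (75 - 60) = 19196 - 1*15 = 19196 - 15 = 19181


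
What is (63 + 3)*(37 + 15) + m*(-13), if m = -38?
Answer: 3926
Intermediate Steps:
(63 + 3)*(37 + 15) + m*(-13) = (63 + 3)*(37 + 15) - 38*(-13) = 66*52 + 494 = 3432 + 494 = 3926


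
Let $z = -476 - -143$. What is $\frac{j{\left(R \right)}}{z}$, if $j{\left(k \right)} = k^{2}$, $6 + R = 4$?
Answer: $- \frac{4}{333} \approx -0.012012$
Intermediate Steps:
$R = -2$ ($R = -6 + 4 = -2$)
$z = -333$ ($z = -476 + 143 = -333$)
$\frac{j{\left(R \right)}}{z} = \frac{\left(-2\right)^{2}}{-333} = 4 \left(- \frac{1}{333}\right) = - \frac{4}{333}$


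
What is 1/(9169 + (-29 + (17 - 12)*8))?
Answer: 1/9180 ≈ 0.00010893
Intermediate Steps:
1/(9169 + (-29 + (17 - 12)*8)) = 1/(9169 + (-29 + 5*8)) = 1/(9169 + (-29 + 40)) = 1/(9169 + 11) = 1/9180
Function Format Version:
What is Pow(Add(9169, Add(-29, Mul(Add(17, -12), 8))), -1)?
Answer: Rational(1, 9180) ≈ 0.00010893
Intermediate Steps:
Pow(Add(9169, Add(-29, Mul(Add(17, -12), 8))), -1) = Pow(Add(9169, Add(-29, Mul(5, 8))), -1) = Pow(Add(9169, Add(-29, 40)), -1) = Pow(Add(9169, 11), -1) = Pow(9180, -1) = Rational(1, 9180)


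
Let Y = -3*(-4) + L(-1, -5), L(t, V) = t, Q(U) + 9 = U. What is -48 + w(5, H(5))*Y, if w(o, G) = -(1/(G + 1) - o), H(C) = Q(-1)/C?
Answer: 18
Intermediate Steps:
Q(U) = -9 + U
H(C) = -10/C (H(C) = (-9 - 1)/C = -10/C)
Y = 11 (Y = -3*(-4) - 1 = 12 - 1 = 11)
w(o, G) = o - 1/(1 + G) (w(o, G) = -(1/(1 + G) - o) = o - 1/(1 + G))
-48 + w(5, H(5))*Y = -48 + ((-1 + 5 - 10/5*5)/(1 - 10/5))*11 = -48 + ((-1 + 5 - 10*⅕*5)/(1 - 10*⅕))*11 = -48 + ((-1 + 5 - 2*5)/(1 - 2))*11 = -48 + ((-1 + 5 - 10)/(-1))*11 = -48 - 1*(-6)*11 = -48 + 6*11 = -48 + 66 = 18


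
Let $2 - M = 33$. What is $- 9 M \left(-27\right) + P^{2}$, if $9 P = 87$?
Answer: $- \frac{66956}{9} \approx -7439.6$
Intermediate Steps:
$P = \frac{29}{3}$ ($P = \frac{1}{9} \cdot 87 = \frac{29}{3} \approx 9.6667$)
$M = -31$ ($M = 2 - 33 = -31$)
$- 9 M \left(-27\right) + P^{2} = \left(-9\right) \left(-31\right) \left(-27\right) + \left(\frac{29}{3}\right)^{2} = 279 \left(-27\right) + \frac{841}{9} = -7533 + \frac{841}{9} = - \frac{66956}{9}$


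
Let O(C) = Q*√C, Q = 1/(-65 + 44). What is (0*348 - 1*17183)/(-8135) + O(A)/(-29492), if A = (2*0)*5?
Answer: 17183/8135 ≈ 2.1122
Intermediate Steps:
A = 0 (A = 0*5 = 0)
Q = -1/21 (Q = 1/(-21) = -1/21 ≈ -0.047619)
O(C) = -√C/21
(0*348 - 1*17183)/(-8135) + O(A)/(-29492) = (0*348 - 1*17183)/(-8135) - √0/21/(-29492) = (0 - 17183)*(-1/8135) - 1/21*0*(-1/29492) = -17183*(-1/8135) + 0*(-1/29492) = 17183/8135 + 0 = 17183/8135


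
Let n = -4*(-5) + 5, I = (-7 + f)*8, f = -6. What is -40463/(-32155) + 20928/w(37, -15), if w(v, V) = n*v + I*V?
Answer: 154698079/15981035 ≈ 9.6801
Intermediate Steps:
I = -104 (I = (-7 - 6)*8 = -13*8 = -104)
n = 25 (n = 20 + 5 = 25)
w(v, V) = -104*V + 25*v (w(v, V) = 25*v - 104*V = -104*V + 25*v)
-40463/(-32155) + 20928/w(37, -15) = -40463/(-32155) + 20928/(-104*(-15) + 25*37) = -40463*(-1/32155) + 20928/(1560 + 925) = 40463/32155 + 20928/2485 = 154698079/15981035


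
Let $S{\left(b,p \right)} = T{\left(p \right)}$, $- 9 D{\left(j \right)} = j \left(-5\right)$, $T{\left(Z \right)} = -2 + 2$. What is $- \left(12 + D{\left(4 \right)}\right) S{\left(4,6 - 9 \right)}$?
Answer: $0$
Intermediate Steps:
$T{\left(Z \right)} = 0$
$D{\left(j \right)} = \frac{5 j}{9}$ ($D{\left(j \right)} = - \frac{j \left(-5\right)}{9} = - \frac{\left(-5\right) j}{9} = \frac{5 j}{9}$)
$S{\left(b,p \right)} = 0$
$- \left(12 + D{\left(4 \right)}\right) S{\left(4,6 - 9 \right)} = - \left(12 + \frac{5}{9} \cdot 4\right) 0 = - \left(12 + \frac{20}{9}\right) 0 = - \frac{128 \cdot 0}{9} = \left(-1\right) 0 = 0$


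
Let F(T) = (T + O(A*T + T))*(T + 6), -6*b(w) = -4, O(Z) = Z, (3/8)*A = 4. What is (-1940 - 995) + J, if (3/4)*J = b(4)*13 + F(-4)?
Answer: -27527/9 ≈ -3058.6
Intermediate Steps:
A = 32/3 (A = (8/3)*4 = 32/3 ≈ 10.667)
b(w) = ⅔ (b(w) = -⅙*(-4) = ⅔)
F(T) = 38*T*(6 + T)/3 (F(T) = (T + (32*T/3 + T))*(T + 6) = (T + 35*T/3)*(6 + T) = (38*T/3)*(6 + T) = 38*T*(6 + T)/3)
J = -1112/9 (J = 4*((⅔)*13 + (38/3)*(-4)*(6 - 4))/3 = 4*(26/3 + (38/3)*(-4)*2)/3 = 4*(26/3 - 304/3)/3 = (4/3)*(-278/3) = -1112/9 ≈ -123.56)
(-1940 - 995) + J = (-1940 - 995) - 1112/9 = -2935 - 1112/9 = -27527/9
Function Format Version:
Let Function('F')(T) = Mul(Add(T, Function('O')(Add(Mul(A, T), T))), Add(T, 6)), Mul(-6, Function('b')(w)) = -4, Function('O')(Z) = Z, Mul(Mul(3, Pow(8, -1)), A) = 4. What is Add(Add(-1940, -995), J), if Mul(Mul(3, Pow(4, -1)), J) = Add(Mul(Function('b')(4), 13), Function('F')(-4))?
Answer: Rational(-27527, 9) ≈ -3058.6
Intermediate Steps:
A = Rational(32, 3) (A = Mul(Rational(8, 3), 4) = Rational(32, 3) ≈ 10.667)
Function('b')(w) = Rational(2, 3) (Function('b')(w) = Mul(Rational(-1, 6), -4) = Rational(2, 3))
Function('F')(T) = Mul(Rational(38, 3), T, Add(6, T)) (Function('F')(T) = Mul(Add(T, Add(Mul(Rational(32, 3), T), T)), Add(T, 6)) = Mul(Add(T, Mul(Rational(35, 3), T)), Add(6, T)) = Mul(Mul(Rational(38, 3), T), Add(6, T)) = Mul(Rational(38, 3), T, Add(6, T)))
J = Rational(-1112, 9) (J = Mul(Rational(4, 3), Add(Mul(Rational(2, 3), 13), Mul(Rational(38, 3), -4, Add(6, -4)))) = Mul(Rational(4, 3), Add(Rational(26, 3), Mul(Rational(38, 3), -4, 2))) = Mul(Rational(4, 3), Add(Rational(26, 3), Rational(-304, 3))) = Mul(Rational(4, 3), Rational(-278, 3)) = Rational(-1112, 9) ≈ -123.56)
Add(Add(-1940, -995), J) = Add(Add(-1940, -995), Rational(-1112, 9)) = Add(-2935, Rational(-1112, 9)) = Rational(-27527, 9)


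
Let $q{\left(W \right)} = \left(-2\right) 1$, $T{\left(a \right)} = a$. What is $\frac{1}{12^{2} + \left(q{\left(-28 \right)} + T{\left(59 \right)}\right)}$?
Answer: $\frac{1}{201} \approx 0.0049751$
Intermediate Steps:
$q{\left(W \right)} = -2$
$\frac{1}{12^{2} + \left(q{\left(-28 \right)} + T{\left(59 \right)}\right)} = \frac{1}{12^{2} + \left(-2 + 59\right)} = \frac{1}{144 + 57} = \frac{1}{201}$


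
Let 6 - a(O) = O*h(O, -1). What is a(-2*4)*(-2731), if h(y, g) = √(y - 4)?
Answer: -16386 - 43696*I*√3 ≈ -16386.0 - 75684.0*I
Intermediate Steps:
h(y, g) = √(-4 + y)
a(O) = 6 - O*√(-4 + O)
a(-2*4)*(-2731) = (6 - (-2*4)*√(-4 - 2*4))*(-2731) = (6 - 1*(-8)*√(-4 - 8))*(-2731) = (6 - 1*(-8)*√(-12))*(-2731) = (6 - 1*(-8)*2*I*√3)*(-2731) = (6 + 16*I*√3)*(-2731) = -16386 - 43696*I*√3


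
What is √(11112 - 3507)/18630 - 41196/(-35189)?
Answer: 41196/35189 + 13*√5/6210 ≈ 1.1754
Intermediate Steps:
√(11112 - 3507)/18630 - 41196/(-35189) = √7605*(1/18630) - 41196*(-1/35189) = (39*√5)*(1/18630) + 41196/35189 = 13*√5/6210 + 41196/35189 = 41196/35189 + 13*√5/6210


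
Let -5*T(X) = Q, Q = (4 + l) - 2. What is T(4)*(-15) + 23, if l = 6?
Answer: 47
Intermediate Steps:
Q = 8 (Q = (4 + 6) - 2 = 10 - 2 = 8)
T(X) = -8/5 (T(X) = -1/5*8 = -8/5)
T(4)*(-15) + 23 = -8/5*(-15) + 23 = 24 + 23 = 47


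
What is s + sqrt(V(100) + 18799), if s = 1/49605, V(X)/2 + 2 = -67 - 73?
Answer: 1/49605 + 23*sqrt(35) ≈ 136.07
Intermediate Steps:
V(X) = -284 (V(X) = -4 + 2*(-67 - 73) = -4 + 2*(-140) = -4 - 280 = -284)
s = 1/49605 ≈ 2.0159e-5
s + sqrt(V(100) + 18799) = 1/49605 + sqrt(-284 + 18799) = 1/49605 + sqrt(18515) = 1/49605 + 23*sqrt(35)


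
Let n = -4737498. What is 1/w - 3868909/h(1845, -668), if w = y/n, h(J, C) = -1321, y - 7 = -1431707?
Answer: 2772687625079/945637850 ≈ 2932.1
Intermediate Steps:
y = -1431700 (y = 7 - 1431707 = -1431700)
w = 715850/2368749 (w = -1431700/(-4737498) = -1431700*(-1/4737498) = 715850/2368749 ≈ 0.30221)
1/w - 3868909/h(1845, -668) = 1/(715850/2368749) - 3868909/(-1321) = 2368749/715850 - 3868909*(-1/1321) = 2368749/715850 + 3868909/1321 = 2772687625079/945637850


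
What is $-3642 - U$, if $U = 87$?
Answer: $-3729$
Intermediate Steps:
$-3642 - U = -3642 - 87 = -3729$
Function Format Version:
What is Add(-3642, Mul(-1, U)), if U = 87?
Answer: -3729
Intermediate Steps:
Add(-3642, Mul(-1, U)) = Add(-3642, Mul(-1, 87)) = Add(-3642, -87) = -3729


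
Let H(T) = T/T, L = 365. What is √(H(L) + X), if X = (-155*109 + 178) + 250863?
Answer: √234147 ≈ 483.89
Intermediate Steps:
H(T) = 1
X = 234146 (X = (-16895 + 178) + 250863 = -16717 + 250863 = 234146)
√(H(L) + X) = √(1 + 234146) = √234147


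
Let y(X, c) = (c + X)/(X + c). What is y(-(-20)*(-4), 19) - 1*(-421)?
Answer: 422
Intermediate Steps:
y(X, c) = 1 (y(X, c) = (X + c)/(X + c) = 1)
y(-(-20)*(-4), 19) - 1*(-421) = 1 - 1*(-421) = 1 + 421 = 422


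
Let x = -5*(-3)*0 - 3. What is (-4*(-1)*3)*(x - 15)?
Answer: -216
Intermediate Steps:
x = -3 (x = 15*0 - 3 = 0 - 3 = -3)
(-4*(-1)*3)*(x - 15) = (-4*(-1)*3)*(-3 - 15) = (4*3)*(-18) = 12*(-18) = -216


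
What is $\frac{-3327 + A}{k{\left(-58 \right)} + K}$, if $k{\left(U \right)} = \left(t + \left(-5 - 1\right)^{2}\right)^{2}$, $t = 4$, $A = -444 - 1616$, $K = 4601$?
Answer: $- \frac{5387}{6201} \approx -0.86873$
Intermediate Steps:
$A = -2060$ ($A = -444 - 1616 = -2060$)
$k{\left(U \right)} = 1600$ ($k{\left(U \right)} = \left(4 + \left(-5 - 1\right)^{2}\right)^{2} = \left(4 + \left(-6\right)^{2}\right)^{2} = \left(4 + 36\right)^{2} = 40^{2} = 1600$)
$\frac{-3327 + A}{k{\left(-58 \right)} + K} = \frac{-3327 - 2060}{1600 + 4601} = - \frac{5387}{6201}$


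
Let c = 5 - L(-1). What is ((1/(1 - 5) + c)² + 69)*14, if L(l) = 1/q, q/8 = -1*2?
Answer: 165151/128 ≈ 1290.2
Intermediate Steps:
q = -16 (q = 8*(-1*2) = 8*(-2) = -16)
L(l) = -1/16 (L(l) = 1/(-16) = -1/16)
c = 81/16 (c = 5 - 1*(-1/16) = 5 + 1/16 = 81/16 ≈ 5.0625)
((1/(1 - 5) + c)² + 69)*14 = ((1/(1 - 5) + 81/16)² + 69)*14 = ((1/(-4) + 81/16)² + 69)*14 = ((-¼ + 81/16)² + 69)*14 = ((77/16)² + 69)*14 = (5929/256 + 69)*14 = (23593/256)*14 = 165151/128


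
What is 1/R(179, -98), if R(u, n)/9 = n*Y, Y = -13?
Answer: 1/11466 ≈ 8.7214e-5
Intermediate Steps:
R(u, n) = -117*n (R(u, n) = 9*(n*(-13)) = 9*(-13*n) = -117*n)
1/R(179, -98) = 1/(-117*(-98)) = 1/11466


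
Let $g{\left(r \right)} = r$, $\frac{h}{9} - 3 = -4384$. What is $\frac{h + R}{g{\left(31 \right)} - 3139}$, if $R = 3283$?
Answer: $\frac{18073}{1554} \approx 11.63$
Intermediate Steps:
$h = -39429$ ($h = 27 + 9 \left(-4384\right) = 27 - 39456 = -39429$)
$\frac{h + R}{g{\left(31 \right)} - 3139} = \frac{-39429 + 3283}{31 - 3139} = - \frac{36146}{-3108} = \left(-36146\right) \left(- \frac{1}{3108}\right) = \frac{18073}{1554}$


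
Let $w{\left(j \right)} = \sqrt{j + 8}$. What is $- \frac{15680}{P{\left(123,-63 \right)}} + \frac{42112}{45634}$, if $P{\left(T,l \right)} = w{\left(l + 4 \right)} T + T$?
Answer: $- \frac{55774096}{36484383} + \frac{3920 i \sqrt{51}}{1599} \approx -1.5287 + 17.507 i$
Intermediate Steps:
$w{\left(j \right)} = \sqrt{8 + j}$
$P{\left(T,l \right)} = T + T \sqrt{12 + l}$ ($P{\left(T,l \right)} = \sqrt{8 + \left(l + 4\right)} T + T = \sqrt{8 + \left(4 + l\right)} T + T = \sqrt{12 + l} T + T = T \sqrt{12 + l} + T = T + T \sqrt{12 + l}$)
$- \frac{15680}{P{\left(123,-63 \right)}} + \frac{42112}{45634} = - \frac{15680}{123 \left(1 + \sqrt{12 - 63}\right)} + \frac{42112}{45634} = - \frac{15680}{123 \left(1 + \sqrt{-51}\right)} + 42112 \cdot \frac{1}{45634} = - \frac{15680}{123 \left(1 + i \sqrt{51}\right)} + \frac{21056}{22817} = - \frac{15680}{123 + 123 i \sqrt{51}} + \frac{21056}{22817} = \frac{21056}{22817} - \frac{15680}{123 + 123 i \sqrt{51}}$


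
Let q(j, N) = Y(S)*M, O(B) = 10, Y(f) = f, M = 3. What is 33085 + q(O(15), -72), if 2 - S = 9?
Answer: 33064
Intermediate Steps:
S = -7 (S = 2 - 1*9 = 2 - 9 = -7)
q(j, N) = -21 (q(j, N) = -7*3 = -21)
33085 + q(O(15), -72) = 33085 - 21 = 33064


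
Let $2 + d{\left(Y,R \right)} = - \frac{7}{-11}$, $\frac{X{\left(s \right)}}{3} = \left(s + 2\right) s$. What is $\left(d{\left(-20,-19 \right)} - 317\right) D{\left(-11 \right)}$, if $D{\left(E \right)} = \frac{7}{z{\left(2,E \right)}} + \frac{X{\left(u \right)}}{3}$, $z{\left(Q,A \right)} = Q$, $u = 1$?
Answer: $- \frac{22763}{11} \approx -2069.4$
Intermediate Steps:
$X{\left(s \right)} = 3 s \left(2 + s\right)$ ($X{\left(s \right)} = 3 \left(s + 2\right) s = 3 \left(2 + s\right) s = 3 s \left(2 + s\right)$)
$d{\left(Y,R \right)} = - \frac{15}{11}$ ($d{\left(Y,R \right)} = -2 - \frac{7}{-11} = -2 - - \frac{7}{11} = -2 + \frac{7}{11} = - \frac{15}{11}$)
$D{\left(E \right)} = \frac{13}{2}$ ($D{\left(E \right)} = \frac{7}{2} + \frac{3 \cdot 1 \left(2 + 1\right)}{3} = 7 \cdot \frac{1}{2} + 3 \cdot 1 \cdot 3 \cdot \frac{1}{3} = \frac{7}{2} + 9 \cdot \frac{1}{3} = \frac{7}{2} + 3 = \frac{13}{2}$)
$\left(d{\left(-20,-19 \right)} - 317\right) D{\left(-11 \right)} = \left(- \frac{15}{11} - 317\right) \frac{13}{2} = \left(- \frac{3502}{11}\right) \frac{13}{2} = - \frac{22763}{11}$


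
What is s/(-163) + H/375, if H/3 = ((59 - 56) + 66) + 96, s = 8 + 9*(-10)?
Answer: 7429/4075 ≈ 1.8231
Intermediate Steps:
s = -82 (s = 8 - 90 = -82)
H = 495 (H = 3*(((59 - 56) + 66) + 96) = 3*((3 + 66) + 96) = 3*(69 + 96) = 3*165 = 495)
s/(-163) + H/375 = -82/(-163) + 495/375 = -82*(-1/163) + 495*(1/375) = 82/163 + 33/25 = 7429/4075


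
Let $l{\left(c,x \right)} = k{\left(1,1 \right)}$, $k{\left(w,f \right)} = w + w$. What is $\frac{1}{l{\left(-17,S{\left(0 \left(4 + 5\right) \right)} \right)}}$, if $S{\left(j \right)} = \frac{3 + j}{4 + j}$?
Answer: $\frac{1}{2} \approx 0.5$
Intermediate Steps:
$k{\left(w,f \right)} = 2 w$
$S{\left(j \right)} = \frac{3 + j}{4 + j}$
$l{\left(c,x \right)} = 2$ ($l{\left(c,x \right)} = 2 \cdot 1 = 2$)
$\frac{1}{l{\left(-17,S{\left(0 \left(4 + 5\right) \right)} \right)}} = \frac{1}{2}$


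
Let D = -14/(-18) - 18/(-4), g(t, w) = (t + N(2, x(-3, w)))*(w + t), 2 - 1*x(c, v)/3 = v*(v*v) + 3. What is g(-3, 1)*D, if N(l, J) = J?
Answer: 95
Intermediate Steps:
x(c, v) = -3 - 3*v**3 (x(c, v) = 6 - 3*(v*(v*v) + 3) = 6 - 3*(v*v**2 + 3) = 6 - 3*(v**3 + 3) = 6 - 3*(3 + v**3) = 6 + (-9 - 3*v**3) = -3 - 3*v**3)
g(t, w) = (t + w)*(-3 + t - 3*w**3) (g(t, w) = (t + (-3 - 3*w**3))*(w + t) = (-3 + t - 3*w**3)*(t + w) = (t + w)*(-3 + t - 3*w**3))
D = 95/18 (D = -14*(-1/18) - 18*(-1/4) = 7/9 + 9/2 = 95/18 ≈ 5.2778)
g(-3, 1)*D = ((-3)**2 - 3*1 - 3*(-3)*(1 + 1**3) - 3*1*(1 + 1**3))*(95/18) = (9 - 3 - 3*(-3)*(1 + 1) - 3*1*(1 + 1))*(95/18) = (9 - 3 - 3*(-3)*2 - 3*1*2)*(95/18) = (9 - 3 + 18 - 6)*(95/18) = 18*(95/18) = 95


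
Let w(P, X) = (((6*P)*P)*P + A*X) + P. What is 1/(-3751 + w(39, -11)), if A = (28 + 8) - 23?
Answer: 1/352059 ≈ 2.8404e-6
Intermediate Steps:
A = 13 (A = 36 - 23 = 13)
w(P, X) = P + 6*P**3 + 13*X (w(P, X) = (((6*P)*P)*P + 13*X) + P = ((6*P**2)*P + 13*X) + P = (6*P**3 + 13*X) + P = P + 6*P**3 + 13*X)
1/(-3751 + w(39, -11)) = 1/(-3751 + (39 + 6*39**3 + 13*(-11))) = 1/(-3751 + (39 + 6*59319 - 143)) = 1/(-3751 + (39 + 355914 - 143)) = 1/(-3751 + 355810) = 1/352059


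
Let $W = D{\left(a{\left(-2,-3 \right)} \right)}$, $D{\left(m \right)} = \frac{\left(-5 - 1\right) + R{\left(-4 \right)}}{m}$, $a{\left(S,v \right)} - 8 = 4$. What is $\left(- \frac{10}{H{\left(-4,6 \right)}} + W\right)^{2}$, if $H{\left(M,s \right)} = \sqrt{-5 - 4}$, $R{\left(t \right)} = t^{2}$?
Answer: $- \frac{125}{12} + \frac{50 i}{9} \approx -10.417 + 5.5556 i$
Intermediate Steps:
$a{\left(S,v \right)} = 12$ ($a{\left(S,v \right)} = 8 + 4 = 12$)
$H{\left(M,s \right)} = 3 i$ ($H{\left(M,s \right)} = \sqrt{-9} = 3 i$)
$D{\left(m \right)} = \frac{10}{m}$ ($D{\left(m \right)} = \frac{\left(-5 - 1\right) + \left(-4\right)^{2}}{m} = \frac{-6 + 16}{m} = \frac{10}{m}$)
$W = \frac{5}{6}$ ($W = \frac{10}{12} = 10 \cdot \frac{1}{12} = \frac{5}{6} \approx 0.83333$)
$\left(- \frac{10}{H{\left(-4,6 \right)}} + W\right)^{2} = \left(- \frac{10}{3 i} + \frac{5}{6}\right)^{2} = \left(- 10 \left(- \frac{i}{3}\right) + \frac{5}{6}\right)^{2} = \left(\frac{10 i}{3} + \frac{5}{6}\right)^{2} = \left(\frac{5}{6} + \frac{10 i}{3}\right)^{2}$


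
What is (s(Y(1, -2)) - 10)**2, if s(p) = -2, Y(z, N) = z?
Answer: 144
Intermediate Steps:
(s(Y(1, -2)) - 10)**2 = (-2 - 10)**2 = (-12)**2 = 144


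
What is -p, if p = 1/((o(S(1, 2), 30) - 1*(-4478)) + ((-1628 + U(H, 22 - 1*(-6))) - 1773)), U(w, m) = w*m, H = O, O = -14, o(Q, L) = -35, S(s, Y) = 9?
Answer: -1/650 ≈ -0.0015385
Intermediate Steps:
H = -14
U(w, m) = m*w
p = 1/650 (p = 1/((-35 - 1*(-4478)) + ((-1628 + (22 - 1*(-6))*(-14)) - 1773)) = 1/((-35 + 4478) + ((-1628 + (22 + 6)*(-14)) - 1773)) = 1/(4443 + ((-1628 + 28*(-14)) - 1773)) = 1/(4443 + ((-1628 - 392) - 1773)) = 1/(4443 + (-2020 - 1773)) = 1/(4443 - 3793) = 1/650 ≈ 0.0015385)
-p = -1*1/650 = -1/650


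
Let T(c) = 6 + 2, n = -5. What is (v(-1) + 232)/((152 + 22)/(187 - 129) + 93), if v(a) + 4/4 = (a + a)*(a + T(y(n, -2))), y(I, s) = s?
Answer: 217/96 ≈ 2.2604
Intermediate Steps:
T(c) = 8
v(a) = -1 + 2*a*(8 + a) (v(a) = -1 + (a + a)*(a + 8) = -1 + (2*a)*(8 + a) = -1 + 2*a*(8 + a))
(v(-1) + 232)/((152 + 22)/(187 - 129) + 93) = ((-1 + 2*(-1)² + 16*(-1)) + 232)/((152 + 22)/(187 - 129) + 93) = ((-1 + 2*1 - 16) + 232)/(174/58 + 93) = ((-1 + 2 - 16) + 232)/(174*(1/58) + 93) = (-15 + 232)/(3 + 93) = 217/96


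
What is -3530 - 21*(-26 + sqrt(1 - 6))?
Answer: -2984 - 21*I*sqrt(5) ≈ -2984.0 - 46.957*I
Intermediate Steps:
-3530 - 21*(-26 + sqrt(1 - 6)) = -3530 - 21*(-26 + sqrt(-5)) = -3530 - 21*(-26 + I*sqrt(5)) = -3530 - (-546 + 21*I*sqrt(5)) = -3530 + (546 - 21*I*sqrt(5)) = -2984 - 21*I*sqrt(5)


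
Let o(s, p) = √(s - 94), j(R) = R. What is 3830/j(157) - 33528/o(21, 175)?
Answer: 3830/157 + 33528*I*√73/73 ≈ 24.395 + 3924.2*I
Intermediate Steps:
o(s, p) = √(-94 + s)
3830/j(157) - 33528/o(21, 175) = 3830/157 - 33528/√(-94 + 21) = 3830*(1/157) - 33528*(-I*√73/73) = 3830/157 - 33528*(-I*√73/73) = 3830/157 - (-33528)*I*√73/73 = 3830/157 + 33528*I*√73/73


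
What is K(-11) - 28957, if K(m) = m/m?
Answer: -28956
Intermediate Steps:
K(m) = 1
K(-11) - 28957 = 1 - 28957 = -28956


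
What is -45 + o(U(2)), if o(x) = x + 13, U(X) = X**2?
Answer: -28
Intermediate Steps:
o(x) = 13 + x
-45 + o(U(2)) = -45 + (13 + 2**2) = -45 + (13 + 4) = -45 + 17 = -28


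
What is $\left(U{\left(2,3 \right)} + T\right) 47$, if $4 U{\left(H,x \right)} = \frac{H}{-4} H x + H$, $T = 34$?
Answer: $\frac{6345}{4} \approx 1586.3$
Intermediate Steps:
$U{\left(H,x \right)} = \frac{H}{4} - \frac{x H^{2}}{16}$ ($U{\left(H,x \right)} = \frac{\frac{H}{-4} H x + H}{4} = \frac{H \left(- \frac{1}{4}\right) H x + H}{4} = \frac{- \frac{H}{4} H x + H}{4} = \frac{- \frac{H^{2}}{4} x + H}{4} = \frac{- \frac{x H^{2}}{4} + H}{4} = \frac{H - \frac{x H^{2}}{4}}{4} = \frac{H}{4} - \frac{x H^{2}}{16}$)
$\left(U{\left(2,3 \right)} + T\right) 47 = \left(\frac{1}{16} \cdot 2 \left(4 - 2 \cdot 3\right) + 34\right) 47 = \left(\frac{1}{16} \cdot 2 \left(4 - 6\right) + 34\right) 47 = \left(\frac{1}{16} \cdot 2 \left(-2\right) + 34\right) 47 = \left(- \frac{1}{4} + 34\right) 47 = \frac{135}{4} \cdot 47 = \frac{6345}{4}$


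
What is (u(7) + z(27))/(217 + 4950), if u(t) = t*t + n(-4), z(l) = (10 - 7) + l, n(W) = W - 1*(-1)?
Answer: 76/5167 ≈ 0.014709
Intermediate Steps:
n(W) = 1 + W (n(W) = W + 1 = 1 + W)
z(l) = 3 + l
u(t) = -3 + t² (u(t) = t*t + (1 - 4) = t² - 3 = -3 + t²)
(u(7) + z(27))/(217 + 4950) = ((-3 + 7²) + (3 + 27))/(217 + 4950) = ((-3 + 49) + 30)/5167 = (46 + 30)*(1/5167) = 76*(1/5167) = 76/5167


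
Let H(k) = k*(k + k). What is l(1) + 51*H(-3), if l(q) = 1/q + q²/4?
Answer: 3677/4 ≈ 919.25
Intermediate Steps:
H(k) = 2*k² (H(k) = k*(2*k) = 2*k²)
l(q) = 1/q + q²/4 (l(q) = 1/q + q²*(¼) = 1/q + q²/4)
l(1) + 51*H(-3) = (¼)*(4 + 1³)/1 + 51*(2*(-3)²) = (¼)*1*(4 + 1) + 51*(2*9) = (¼)*1*5 + 51*18 = 5/4 + 918 = 3677/4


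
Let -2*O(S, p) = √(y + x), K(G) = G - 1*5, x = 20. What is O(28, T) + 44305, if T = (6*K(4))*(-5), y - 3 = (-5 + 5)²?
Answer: 44305 - √23/2 ≈ 44303.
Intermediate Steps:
K(G) = -5 + G (K(G) = G - 5 = -5 + G)
y = 3 (y = 3 + (-5 + 5)² = 3 + 0² = 3 + 0 = 3)
T = 30 (T = (6*(-5 + 4))*(-5) = (6*(-1))*(-5) = -6*(-5) = 30)
O(S, p) = -√23/2 (O(S, p) = -√(3 + 20)/2 = -√23/2)
O(28, T) + 44305 = -√23/2 + 44305 = 44305 - √23/2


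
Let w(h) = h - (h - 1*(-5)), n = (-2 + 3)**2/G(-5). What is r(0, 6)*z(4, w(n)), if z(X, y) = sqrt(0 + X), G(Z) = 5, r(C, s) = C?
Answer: 0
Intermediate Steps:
n = 1/5 (n = (-2 + 3)**2/5 = 1**2*(1/5) = 1*(1/5) = 1/5 ≈ 0.20000)
w(h) = -5 (w(h) = h - (h + 5) = h - (5 + h) = h + (-5 - h) = -5)
z(X, y) = sqrt(X)
r(0, 6)*z(4, w(n)) = 0*sqrt(4) = 0*2 = 0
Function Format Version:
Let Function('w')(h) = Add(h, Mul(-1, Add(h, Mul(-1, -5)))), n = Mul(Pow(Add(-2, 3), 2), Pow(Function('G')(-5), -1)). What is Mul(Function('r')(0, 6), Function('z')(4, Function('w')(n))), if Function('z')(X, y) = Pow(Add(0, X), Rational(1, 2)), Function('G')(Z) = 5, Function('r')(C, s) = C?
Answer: 0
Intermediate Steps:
n = Rational(1, 5) (n = Mul(Pow(Add(-2, 3), 2), Pow(5, -1)) = Mul(Pow(1, 2), Rational(1, 5)) = Mul(1, Rational(1, 5)) = Rational(1, 5) ≈ 0.20000)
Function('w')(h) = -5 (Function('w')(h) = Add(h, Mul(-1, Add(h, 5))) = Add(h, Mul(-1, Add(5, h))) = Add(h, Add(-5, Mul(-1, h))) = -5)
Function('z')(X, y) = Pow(X, Rational(1, 2))
Mul(Function('r')(0, 6), Function('z')(4, Function('w')(n))) = Mul(0, Pow(4, Rational(1, 2))) = Mul(0, 2) = 0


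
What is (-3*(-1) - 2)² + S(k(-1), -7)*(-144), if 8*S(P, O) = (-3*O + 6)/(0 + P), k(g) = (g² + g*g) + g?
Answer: -485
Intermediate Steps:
k(g) = g + 2*g² (k(g) = (g² + g²) + g = 2*g² + g = g + 2*g²)
S(P, O) = (6 - 3*O)/(8*P) (S(P, O) = ((-3*O + 6)/(0 + P))/8 = ((6 - 3*O)/P)/8 = (6 - 3*O)/(8*P))
(-3*(-1) - 2)² + S(k(-1), -7)*(-144) = (-3*(-1) - 2)² + (3*(2 - 1*(-7))/(8*((-(1 + 2*(-1))))))*(-144) = (3 - 2)² + (3*(2 + 7)/(8*((-(1 - 2)))))*(-144) = 1² + ((3/8)*9/(-1*(-1)))*(-144) = 1 + ((3/8)*9/1)*(-144) = 1 + ((3/8)*1*9)*(-144) = 1 + (27/8)*(-144) = 1 - 486 = -485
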